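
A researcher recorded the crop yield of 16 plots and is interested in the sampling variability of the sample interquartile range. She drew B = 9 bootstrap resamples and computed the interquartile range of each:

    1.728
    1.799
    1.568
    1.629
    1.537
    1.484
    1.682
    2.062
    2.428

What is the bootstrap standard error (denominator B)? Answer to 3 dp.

SE* = 0.284

Bootstrap SE is the standard deviation of the 9 replicate interquartile ranges.
Mean of replicates: (1.728 + 1.799 + 1.568 + 1.629 + 1.537 + 1.484 + 1.682 + 2.062 + 2.428) / 9 = 15.9170 / 9 = 1.7686
Sum of squared deviations: (−0.0406)² + (+0.0304)² + (−0.2006)² + (−0.1396)² + (−0.2316)² + (−0.2846)² + (−0.0866)² + (+0.2934)² + (+0.6594)² = 0.7253
Variance = 0.7253 / 9 = 0.0806
SE* = √0.0806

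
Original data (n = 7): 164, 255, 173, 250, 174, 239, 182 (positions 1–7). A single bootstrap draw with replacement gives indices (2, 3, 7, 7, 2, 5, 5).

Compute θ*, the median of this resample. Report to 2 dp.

θ* = 182.00

Resample values: 255, 173, 182, 182, 255, 174, 174.
Sorted: 173, 174, 174, 182, 182, 255, 255
Median = middle value = 182.00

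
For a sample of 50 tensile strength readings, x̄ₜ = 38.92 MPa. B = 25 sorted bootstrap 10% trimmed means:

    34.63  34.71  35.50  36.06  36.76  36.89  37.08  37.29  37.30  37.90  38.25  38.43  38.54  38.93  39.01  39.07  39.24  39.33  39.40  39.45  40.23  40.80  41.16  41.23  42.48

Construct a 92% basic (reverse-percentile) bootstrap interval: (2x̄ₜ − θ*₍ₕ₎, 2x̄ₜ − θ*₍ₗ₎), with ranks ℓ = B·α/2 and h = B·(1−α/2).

Percentile endpoints at ranks 1 and 24: θ*₍1₎ = 34.63, θ*₍24₎ = 41.23.
Basic interval reflects these around x̄ₜ:
  lower = 2 × 38.92 − 41.23 = 36.61
  upper = 2 × 38.92 − 34.63 = 43.21

(36.61, 43.21)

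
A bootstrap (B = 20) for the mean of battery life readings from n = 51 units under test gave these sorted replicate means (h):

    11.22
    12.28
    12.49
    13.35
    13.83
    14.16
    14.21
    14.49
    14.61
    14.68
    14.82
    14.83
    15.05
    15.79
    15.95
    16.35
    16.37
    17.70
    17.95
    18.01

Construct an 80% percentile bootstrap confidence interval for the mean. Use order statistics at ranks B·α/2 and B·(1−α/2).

α = 0.20; lower rank = 20 × 0.100 = 2; upper rank = 20 × 0.900 = 18.
The 2nd smallest replicate is 12.28; the 18th is 17.70.

(12.28, 17.70)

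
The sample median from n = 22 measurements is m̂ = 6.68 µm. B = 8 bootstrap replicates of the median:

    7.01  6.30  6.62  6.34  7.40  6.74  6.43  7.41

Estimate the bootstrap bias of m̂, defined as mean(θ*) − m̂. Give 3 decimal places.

mean(θ*) = (7.01 + 6.30 + 6.62 + 6.34 + 7.40 + 6.74 + 6.43 + 7.41) / 8 = 6.7812
bias = 6.7812 − 6.68

bias = +0.101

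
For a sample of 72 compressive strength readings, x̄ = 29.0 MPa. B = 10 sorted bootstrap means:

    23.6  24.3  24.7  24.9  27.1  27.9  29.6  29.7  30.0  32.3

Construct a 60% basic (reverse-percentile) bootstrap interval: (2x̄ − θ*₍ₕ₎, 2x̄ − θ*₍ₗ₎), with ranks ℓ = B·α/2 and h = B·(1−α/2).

Percentile endpoints at ranks 2 and 8: θ*₍2₎ = 24.3, θ*₍8₎ = 29.7.
Basic interval reflects these around x̄:
  lower = 2 × 29.0 − 29.7 = 28.3
  upper = 2 × 29.0 − 24.3 = 33.7

(28.3, 33.7)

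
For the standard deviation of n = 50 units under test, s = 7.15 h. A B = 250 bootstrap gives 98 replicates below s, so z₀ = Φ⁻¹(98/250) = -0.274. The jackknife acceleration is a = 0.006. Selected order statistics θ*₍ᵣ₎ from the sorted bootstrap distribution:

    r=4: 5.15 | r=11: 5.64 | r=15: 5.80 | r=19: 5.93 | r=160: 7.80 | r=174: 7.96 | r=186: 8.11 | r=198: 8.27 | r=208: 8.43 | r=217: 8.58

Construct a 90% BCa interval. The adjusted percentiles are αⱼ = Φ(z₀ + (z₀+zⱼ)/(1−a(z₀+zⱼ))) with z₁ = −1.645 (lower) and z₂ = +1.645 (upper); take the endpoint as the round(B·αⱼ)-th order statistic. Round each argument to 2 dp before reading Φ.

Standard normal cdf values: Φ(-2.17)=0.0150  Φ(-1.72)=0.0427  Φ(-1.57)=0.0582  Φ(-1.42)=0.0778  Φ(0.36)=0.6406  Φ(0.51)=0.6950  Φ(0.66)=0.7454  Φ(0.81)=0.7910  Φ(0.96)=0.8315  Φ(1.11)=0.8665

Lower: z₀ + z₁ = -0.274 + (-1.645) = -1.919; 1 − a(z₀+z₁) = 1 − (0.006)(-1.919) = 1.0115; argument = -0.274 + (-1.919)/1.0115 = -2.1712 → -2.17.
α₁ = Φ(-2.17) = 0.0150; rank = round(250 × 0.0150) = 4; θ*₍4₎ = 5.15.
Upper: z₀ + z₂ = 1.371; 1 − a(z₀+z₂) = 0.9918; argument = 1.1084 → 1.11; α₂ = 0.8665; rank = 217; θ*₍217₎ = 8.58.

(5.15, 8.58)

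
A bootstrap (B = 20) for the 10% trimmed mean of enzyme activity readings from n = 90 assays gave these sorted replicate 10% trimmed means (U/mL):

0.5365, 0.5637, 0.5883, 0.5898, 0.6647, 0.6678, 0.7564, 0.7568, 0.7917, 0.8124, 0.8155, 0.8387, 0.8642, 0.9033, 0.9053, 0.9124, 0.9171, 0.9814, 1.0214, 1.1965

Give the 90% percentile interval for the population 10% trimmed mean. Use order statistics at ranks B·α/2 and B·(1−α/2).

α = 0.10; lower rank = 20 × 0.050 = 1; upper rank = 20 × 0.950 = 19.
The 1st smallest replicate is 0.5365; the 19th is 1.0214.

(0.5365, 1.0214)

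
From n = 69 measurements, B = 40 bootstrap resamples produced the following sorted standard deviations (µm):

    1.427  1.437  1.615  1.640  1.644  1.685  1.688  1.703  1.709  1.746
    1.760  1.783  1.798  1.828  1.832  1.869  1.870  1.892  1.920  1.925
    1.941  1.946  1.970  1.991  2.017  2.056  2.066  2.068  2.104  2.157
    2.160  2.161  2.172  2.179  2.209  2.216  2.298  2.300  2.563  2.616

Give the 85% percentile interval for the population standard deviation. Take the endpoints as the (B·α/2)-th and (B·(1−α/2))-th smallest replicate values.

(1.615, 2.298)

α = 0.15; lower rank = 40 × 0.075 = 3; upper rank = 40 × 0.925 = 37.
The 3rd smallest replicate is 1.615; the 37th is 2.298.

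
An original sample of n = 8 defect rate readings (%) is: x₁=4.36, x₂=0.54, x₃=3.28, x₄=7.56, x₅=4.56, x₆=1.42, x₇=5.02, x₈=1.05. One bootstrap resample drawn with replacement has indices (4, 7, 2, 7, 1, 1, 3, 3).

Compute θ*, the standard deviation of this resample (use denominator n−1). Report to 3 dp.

Resample values: 7.56, 5.02, 0.54, 5.02, 4.36, 4.36, 3.28, 3.28.
Mean = 4.1775; sum of squared deviations = 27.7699
s² = 27.7699 / 7 = 3.9671
s = √3.9671 = 1.992

θ* = 1.992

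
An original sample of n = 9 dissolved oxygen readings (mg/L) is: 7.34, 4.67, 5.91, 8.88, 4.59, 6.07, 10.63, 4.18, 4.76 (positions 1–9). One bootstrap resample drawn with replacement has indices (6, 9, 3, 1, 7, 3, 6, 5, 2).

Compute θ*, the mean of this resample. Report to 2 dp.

Resample values: 6.07, 4.76, 5.91, 7.34, 10.63, 5.91, 6.07, 4.59, 4.67.
Mean = (6.07 + 4.76 + 5.91 + 7.34 + 10.63 + 5.91 + 6.07 + 4.59 + 4.67) / 9 = 55.950 / 9 = 6.22

θ* = 6.22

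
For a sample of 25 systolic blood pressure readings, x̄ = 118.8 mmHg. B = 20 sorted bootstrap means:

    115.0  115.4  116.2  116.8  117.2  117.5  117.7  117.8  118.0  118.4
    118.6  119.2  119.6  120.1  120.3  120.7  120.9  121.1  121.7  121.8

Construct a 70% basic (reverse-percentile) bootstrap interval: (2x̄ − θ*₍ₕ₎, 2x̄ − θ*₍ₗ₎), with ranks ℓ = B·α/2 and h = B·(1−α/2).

Percentile endpoints at ranks 3 and 17: θ*₍3₎ = 116.2, θ*₍17₎ = 120.9.
Basic interval reflects these around x̄:
  lower = 2 × 118.8 − 120.9 = 116.7
  upper = 2 × 118.8 − 116.2 = 121.4

(116.7, 121.4)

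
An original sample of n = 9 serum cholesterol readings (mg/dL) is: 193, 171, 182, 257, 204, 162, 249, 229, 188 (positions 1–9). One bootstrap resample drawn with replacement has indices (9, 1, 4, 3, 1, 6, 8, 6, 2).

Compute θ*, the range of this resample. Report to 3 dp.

Resample values: 188, 193, 257, 182, 193, 162, 229, 162, 171.
Range = 257 − 162 = 95.000

θ* = 95.000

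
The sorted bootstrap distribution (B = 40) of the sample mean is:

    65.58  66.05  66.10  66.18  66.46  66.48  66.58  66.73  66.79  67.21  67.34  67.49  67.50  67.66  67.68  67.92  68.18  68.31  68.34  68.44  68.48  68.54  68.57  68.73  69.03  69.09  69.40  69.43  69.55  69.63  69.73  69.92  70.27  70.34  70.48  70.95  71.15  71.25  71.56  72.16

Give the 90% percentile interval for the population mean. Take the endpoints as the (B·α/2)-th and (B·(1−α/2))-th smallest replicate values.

α = 0.10; lower rank = 40 × 0.050 = 2; upper rank = 40 × 0.950 = 38.
The 2nd smallest replicate is 66.05; the 38th is 71.25.

(66.05, 71.25)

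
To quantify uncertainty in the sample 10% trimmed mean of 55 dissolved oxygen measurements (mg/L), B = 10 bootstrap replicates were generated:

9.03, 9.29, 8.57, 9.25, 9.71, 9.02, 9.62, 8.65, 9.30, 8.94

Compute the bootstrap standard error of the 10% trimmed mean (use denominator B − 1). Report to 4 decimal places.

Bootstrap SE is the standard deviation of the 10 replicate 10% trimmed means.
Mean of replicates: (9.03 + 9.29 + 8.57 + 9.25 + 9.71 + 9.02 + 9.62 + 8.65 + 9.30 + 8.94) / 10 = 91.38000 / 10 = 9.13800
Sum of squared deviations: (−0.10800)² + (+0.15200)² + (−0.56800)² + (+0.11200)² + (+0.57200)² + (−0.11800)² + (+0.48200)² + (−0.48800)² + (+0.16200)² + (−0.19800)² = 1.24696
Variance = 1.24696 / 9 = 0.13855
SE* = √0.13855

SE* = 0.3722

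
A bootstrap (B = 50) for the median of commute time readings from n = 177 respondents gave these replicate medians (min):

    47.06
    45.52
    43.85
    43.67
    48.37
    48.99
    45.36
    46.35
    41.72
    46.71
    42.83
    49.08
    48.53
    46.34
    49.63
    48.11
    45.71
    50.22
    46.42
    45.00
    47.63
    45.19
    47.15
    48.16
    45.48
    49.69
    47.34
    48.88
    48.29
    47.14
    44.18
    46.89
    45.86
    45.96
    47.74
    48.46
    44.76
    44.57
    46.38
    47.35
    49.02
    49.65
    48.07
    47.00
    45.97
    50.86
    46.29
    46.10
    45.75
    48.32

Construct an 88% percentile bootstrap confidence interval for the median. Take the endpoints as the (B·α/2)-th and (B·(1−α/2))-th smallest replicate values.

Sorted replicates: 41.72, 42.83, 43.67, 43.85, 44.18, 44.57, 44.76, 45.00, 45.19, 45.36, 45.48, 45.52, 45.71, 45.75, 45.86, 45.96, 45.97, 46.10, 46.29, 46.34, 46.35, 46.38, 46.42, 46.71, 46.89, 47.00, 47.06, 47.14, 47.15, 47.34, 47.35, 47.63, 47.74, 48.07, 48.11, 48.16, 48.29, 48.32, 48.37, 48.46, 48.53, 48.88, 48.99, 49.02, 49.08, 49.63, 49.65, 49.69, 50.22, 50.86
α = 0.12; lower rank = 50 × 0.060 = 3; upper rank = 50 × 0.940 = 47.
The 3rd smallest replicate is 43.67; the 47th is 49.65.

(43.67, 49.65)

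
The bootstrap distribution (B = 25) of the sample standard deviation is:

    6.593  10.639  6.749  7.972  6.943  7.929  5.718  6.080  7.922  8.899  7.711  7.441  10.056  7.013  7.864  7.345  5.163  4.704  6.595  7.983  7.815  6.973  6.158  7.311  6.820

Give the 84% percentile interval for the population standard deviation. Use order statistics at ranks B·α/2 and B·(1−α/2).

Sorted replicates: 4.704, 5.163, 5.718, 6.080, 6.158, 6.593, 6.595, 6.749, 6.820, 6.943, 6.973, 7.013, 7.311, 7.345, 7.441, 7.711, 7.815, 7.864, 7.922, 7.929, 7.972, 7.983, 8.899, 10.056, 10.639
α = 0.16; lower rank = 25 × 0.080 = 2; upper rank = 25 × 0.920 = 23.
The 2nd smallest replicate is 5.163; the 23rd is 8.899.

(5.163, 8.899)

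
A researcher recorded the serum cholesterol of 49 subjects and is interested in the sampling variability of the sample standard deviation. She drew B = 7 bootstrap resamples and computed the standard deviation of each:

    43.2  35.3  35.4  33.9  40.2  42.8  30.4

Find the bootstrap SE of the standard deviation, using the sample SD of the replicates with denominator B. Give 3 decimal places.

Bootstrap SE is the standard deviation of the 7 replicate standard deviations.
Mean of replicates: (43.2 + 35.3 + 35.4 + 33.9 + 40.2 + 42.8 + 30.4) / 7 = 261.2000 / 7 = 37.3143
Sum of squared deviations: (+5.8857)² + (−2.0143)² + (−1.9143)² + (−3.4143)² + (+2.8857)² + (+5.4857)² + (−6.9143)² = 140.2486
Variance = 140.2486 / 7 = 20.0355
SE* = √20.0355

SE* = 4.476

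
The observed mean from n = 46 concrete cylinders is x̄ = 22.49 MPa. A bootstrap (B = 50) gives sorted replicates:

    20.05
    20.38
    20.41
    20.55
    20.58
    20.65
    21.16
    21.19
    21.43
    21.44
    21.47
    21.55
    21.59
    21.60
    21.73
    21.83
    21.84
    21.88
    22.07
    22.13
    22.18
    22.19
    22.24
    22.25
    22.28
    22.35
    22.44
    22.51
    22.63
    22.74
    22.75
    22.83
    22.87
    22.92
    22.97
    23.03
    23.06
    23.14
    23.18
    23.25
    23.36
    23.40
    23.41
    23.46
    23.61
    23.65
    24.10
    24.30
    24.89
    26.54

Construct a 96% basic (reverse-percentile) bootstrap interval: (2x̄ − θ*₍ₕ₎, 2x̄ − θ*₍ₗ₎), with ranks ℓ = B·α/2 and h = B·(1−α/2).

Percentile endpoints at ranks 1 and 49: θ*₍1₎ = 20.05, θ*₍49₎ = 24.89.
Basic interval reflects these around x̄:
  lower = 2 × 22.49 − 24.89 = 20.09
  upper = 2 × 22.49 − 20.05 = 24.93

(20.09, 24.93)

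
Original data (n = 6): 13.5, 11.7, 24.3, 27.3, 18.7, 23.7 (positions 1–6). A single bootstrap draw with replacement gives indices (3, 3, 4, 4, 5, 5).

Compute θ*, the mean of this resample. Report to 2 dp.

Resample values: 24.3, 24.3, 27.3, 27.3, 18.7, 18.7.
Mean = (24.3 + 24.3 + 27.3 + 27.3 + 18.7 + 18.7) / 6 = 140.60 / 6 = 23.43

θ* = 23.43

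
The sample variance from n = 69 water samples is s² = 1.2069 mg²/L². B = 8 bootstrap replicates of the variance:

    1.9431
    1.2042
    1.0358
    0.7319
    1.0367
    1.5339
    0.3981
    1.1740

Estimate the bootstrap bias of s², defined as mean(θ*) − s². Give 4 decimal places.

mean(θ*) = (1.9431 + 1.2042 + 1.0358 + 0.7319 + 1.0367 + 1.5339 + 0.3981 + 1.1740) / 8 = 1.13221
bias = 1.13221 − 1.2069

bias = −0.0747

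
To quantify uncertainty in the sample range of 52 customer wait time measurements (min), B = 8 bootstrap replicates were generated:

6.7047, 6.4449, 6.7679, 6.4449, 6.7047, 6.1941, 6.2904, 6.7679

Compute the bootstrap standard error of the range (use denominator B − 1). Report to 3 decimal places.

SE* = 0.226

Bootstrap SE is the standard deviation of the 8 replicate ranges.
Mean of replicates: (6.7047 + 6.4449 + 6.7679 + 6.4449 + 6.7047 + 6.1941 + 6.2904 + 6.7679) / 8 = 52.31950 / 8 = 6.53994
Sum of squared deviations: (+0.16476)² + (−0.09504)² + (+0.22796)² + (−0.09504)² + (+0.16476)² + (−0.34584)² + (−0.24954)² + (+0.22796)² = 0.35816
Variance = 0.35816 / 7 = 0.05117
SE* = √0.05117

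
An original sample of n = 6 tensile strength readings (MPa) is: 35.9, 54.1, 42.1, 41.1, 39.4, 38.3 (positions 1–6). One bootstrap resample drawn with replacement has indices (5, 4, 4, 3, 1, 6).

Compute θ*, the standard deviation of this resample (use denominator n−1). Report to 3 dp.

θ* = 2.287

Resample values: 39.4, 41.1, 41.1, 42.1, 35.9, 38.3.
Mean = 39.6500; sum of squared deviations = 26.1550
s² = 26.1550 / 5 = 5.2310
s = √5.2310 = 2.287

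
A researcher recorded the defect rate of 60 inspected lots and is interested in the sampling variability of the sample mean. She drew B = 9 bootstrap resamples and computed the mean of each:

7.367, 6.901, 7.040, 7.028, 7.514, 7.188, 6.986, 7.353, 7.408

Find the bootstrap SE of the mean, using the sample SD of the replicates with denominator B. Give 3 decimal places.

Bootstrap SE is the standard deviation of the 9 replicate means.
Mean of replicates: (7.367 + 6.901 + 7.040 + 7.028 + 7.514 + 7.188 + 6.986 + 7.353 + 7.408) / 9 = 64.7850 / 9 = 7.1983
Sum of squared deviations: (+0.1687)² + (−0.2973)² + (−0.1583)² + (−0.1703)² + (+0.3157)² + (−0.0103)² + (−0.2123)² + (+0.1547)² + (+0.2097)² = 0.3837
Variance = 0.3837 / 9 = 0.0426
SE* = √0.0426

SE* = 0.206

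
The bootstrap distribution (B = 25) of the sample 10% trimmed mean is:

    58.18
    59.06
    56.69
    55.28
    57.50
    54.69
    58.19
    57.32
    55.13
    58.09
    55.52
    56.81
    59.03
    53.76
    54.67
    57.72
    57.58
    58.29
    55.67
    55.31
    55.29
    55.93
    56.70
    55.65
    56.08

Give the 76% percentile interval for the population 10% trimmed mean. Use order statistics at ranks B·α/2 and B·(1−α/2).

Sorted replicates: 53.76, 54.67, 54.69, 55.13, 55.28, 55.29, 55.31, 55.52, 55.65, 55.67, 55.93, 56.08, 56.69, 56.70, 56.81, 57.32, 57.50, 57.58, 57.72, 58.09, 58.18, 58.19, 58.29, 59.03, 59.06
α = 0.24; lower rank = 25 × 0.120 = 3; upper rank = 25 × 0.880 = 22.
The 3rd smallest replicate is 54.69; the 22nd is 58.19.

(54.69, 58.19)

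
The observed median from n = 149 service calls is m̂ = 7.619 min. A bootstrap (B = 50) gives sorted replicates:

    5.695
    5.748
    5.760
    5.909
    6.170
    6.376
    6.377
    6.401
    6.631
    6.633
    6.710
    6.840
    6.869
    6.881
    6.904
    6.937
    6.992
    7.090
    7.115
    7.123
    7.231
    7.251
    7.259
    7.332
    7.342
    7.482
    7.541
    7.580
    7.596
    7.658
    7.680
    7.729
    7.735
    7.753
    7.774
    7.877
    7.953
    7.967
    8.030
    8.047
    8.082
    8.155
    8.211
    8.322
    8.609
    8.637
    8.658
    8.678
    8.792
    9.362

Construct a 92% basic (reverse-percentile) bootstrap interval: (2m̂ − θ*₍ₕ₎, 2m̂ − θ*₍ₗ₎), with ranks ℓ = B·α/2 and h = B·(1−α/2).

Percentile endpoints at ranks 2 and 48: θ*₍2₎ = 5.748, θ*₍48₎ = 8.678.
Basic interval reflects these around m̂:
  lower = 2 × 7.619 − 8.678 = 6.560
  upper = 2 × 7.619 − 5.748 = 9.490

(6.560, 9.490)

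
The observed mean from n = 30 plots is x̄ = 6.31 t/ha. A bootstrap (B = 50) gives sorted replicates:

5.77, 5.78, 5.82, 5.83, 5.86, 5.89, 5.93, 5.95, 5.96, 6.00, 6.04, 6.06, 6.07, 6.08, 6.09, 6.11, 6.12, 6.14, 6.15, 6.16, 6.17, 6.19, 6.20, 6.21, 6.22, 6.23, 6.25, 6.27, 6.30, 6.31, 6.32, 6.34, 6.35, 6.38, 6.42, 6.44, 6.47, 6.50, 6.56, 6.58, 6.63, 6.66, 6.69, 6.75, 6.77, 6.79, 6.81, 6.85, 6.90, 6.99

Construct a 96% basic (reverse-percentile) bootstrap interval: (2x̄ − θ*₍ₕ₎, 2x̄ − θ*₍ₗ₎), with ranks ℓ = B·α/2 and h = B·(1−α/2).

Percentile endpoints at ranks 1 and 49: θ*₍1₎ = 5.77, θ*₍49₎ = 6.90.
Basic interval reflects these around x̄:
  lower = 2 × 6.31 − 6.90 = 5.72
  upper = 2 × 6.31 − 5.77 = 6.85

(5.72, 6.85)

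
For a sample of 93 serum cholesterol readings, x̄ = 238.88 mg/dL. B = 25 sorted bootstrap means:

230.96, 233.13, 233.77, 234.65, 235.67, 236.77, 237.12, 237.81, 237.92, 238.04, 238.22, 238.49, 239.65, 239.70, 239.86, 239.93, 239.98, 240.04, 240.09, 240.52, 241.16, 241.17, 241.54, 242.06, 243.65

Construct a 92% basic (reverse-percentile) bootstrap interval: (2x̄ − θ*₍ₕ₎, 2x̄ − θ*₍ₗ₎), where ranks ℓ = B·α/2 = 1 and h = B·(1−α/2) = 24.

Percentile endpoints at ranks 1 and 24: θ*₍1₎ = 230.96, θ*₍24₎ = 242.06.
Basic interval reflects these around x̄:
  lower = 2 × 238.88 − 242.06 = 235.70
  upper = 2 × 238.88 − 230.96 = 246.80

(235.70, 246.80)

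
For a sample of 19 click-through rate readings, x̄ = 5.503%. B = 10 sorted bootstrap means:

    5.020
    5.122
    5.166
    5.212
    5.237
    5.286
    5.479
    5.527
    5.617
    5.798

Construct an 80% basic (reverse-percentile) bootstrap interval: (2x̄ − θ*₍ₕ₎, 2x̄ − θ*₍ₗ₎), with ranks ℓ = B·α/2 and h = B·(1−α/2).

(5.389, 5.986)

Percentile endpoints at ranks 1 and 9: θ*₍1₎ = 5.020, θ*₍9₎ = 5.617.
Basic interval reflects these around x̄:
  lower = 2 × 5.503 − 5.617 = 5.389
  upper = 2 × 5.503 − 5.020 = 5.986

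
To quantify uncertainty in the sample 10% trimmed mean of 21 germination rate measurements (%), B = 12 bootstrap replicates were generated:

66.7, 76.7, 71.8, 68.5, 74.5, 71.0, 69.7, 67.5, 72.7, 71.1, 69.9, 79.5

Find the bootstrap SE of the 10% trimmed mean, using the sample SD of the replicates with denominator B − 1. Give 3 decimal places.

SE* = 3.761

Bootstrap SE is the standard deviation of the 12 replicate 10% trimmed means.
Mean of replicates: (66.7 + 76.7 + 71.8 + 68.5 + 74.5 + 71.0 + 69.7 + 67.5 + 72.7 + 71.1 + 69.9 + 79.5) / 12 = 859.6000 / 12 = 71.6333
Sum of squared deviations: (−4.9333)² + (+5.0667)² + (+0.1667)² + (−3.1333)² + (+2.8667)² + (−0.6333)² + (−1.9333)² + (−4.1333)² + (+1.0667)² + (−0.5333)² + (−1.7333)² + (+7.8667)² = 155.6067
Variance = 155.6067 / 11 = 14.1461
SE* = √14.1461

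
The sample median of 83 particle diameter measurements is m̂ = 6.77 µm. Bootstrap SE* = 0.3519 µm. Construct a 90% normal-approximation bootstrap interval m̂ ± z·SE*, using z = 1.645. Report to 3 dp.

(6.191, 7.349)

Margin = 1.645 × 0.3519 = 0.5789
Interval: 6.77 ± 0.5789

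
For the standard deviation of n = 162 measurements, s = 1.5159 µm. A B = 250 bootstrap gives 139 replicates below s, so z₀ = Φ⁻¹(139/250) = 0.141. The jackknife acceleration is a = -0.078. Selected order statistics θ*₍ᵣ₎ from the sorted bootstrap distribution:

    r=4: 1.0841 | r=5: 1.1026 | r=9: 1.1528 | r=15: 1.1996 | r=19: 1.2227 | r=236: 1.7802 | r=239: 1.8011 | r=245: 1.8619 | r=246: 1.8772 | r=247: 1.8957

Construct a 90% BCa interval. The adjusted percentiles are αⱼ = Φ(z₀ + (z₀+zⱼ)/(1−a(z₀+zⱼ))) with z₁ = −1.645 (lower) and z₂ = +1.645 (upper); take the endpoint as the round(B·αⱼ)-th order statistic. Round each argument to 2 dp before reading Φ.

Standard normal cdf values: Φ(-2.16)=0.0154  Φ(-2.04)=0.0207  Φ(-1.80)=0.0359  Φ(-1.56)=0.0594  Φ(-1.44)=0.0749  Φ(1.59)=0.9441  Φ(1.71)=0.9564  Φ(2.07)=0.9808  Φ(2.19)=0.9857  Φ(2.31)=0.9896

(1.1996, 1.8011)

Lower: z₀ + z₁ = 0.141 + (-1.645) = -1.504; 1 − a(z₀+z₁) = 1 − (-0.078)(-1.504) = 0.8827; argument = 0.141 + (-1.504)/0.8827 = -1.5629 → -1.56.
α₁ = Φ(-1.56) = 0.0594; rank = round(250 × 0.0594) = 15; θ*₍15₎ = 1.1996.
Upper: z₀ + z₂ = 1.786; 1 − a(z₀+z₂) = 1.1393; argument = 1.7086 → 1.71; α₂ = 0.9564; rank = 239; θ*₍239₎ = 1.8011.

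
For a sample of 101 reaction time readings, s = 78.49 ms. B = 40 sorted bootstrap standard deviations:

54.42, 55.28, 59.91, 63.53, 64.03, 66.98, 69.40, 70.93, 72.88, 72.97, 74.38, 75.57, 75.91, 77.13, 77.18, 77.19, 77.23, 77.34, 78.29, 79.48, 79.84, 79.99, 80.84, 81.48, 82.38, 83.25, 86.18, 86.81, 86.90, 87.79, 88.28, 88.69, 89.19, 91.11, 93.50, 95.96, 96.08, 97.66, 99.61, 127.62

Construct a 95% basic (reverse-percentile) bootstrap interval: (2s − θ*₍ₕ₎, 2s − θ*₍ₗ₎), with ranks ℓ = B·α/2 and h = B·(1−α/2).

(57.37, 102.56)

Percentile endpoints at ranks 1 and 39: θ*₍1₎ = 54.42, θ*₍39₎ = 99.61.
Basic interval reflects these around s:
  lower = 2 × 78.49 − 99.61 = 57.37
  upper = 2 × 78.49 − 54.42 = 102.56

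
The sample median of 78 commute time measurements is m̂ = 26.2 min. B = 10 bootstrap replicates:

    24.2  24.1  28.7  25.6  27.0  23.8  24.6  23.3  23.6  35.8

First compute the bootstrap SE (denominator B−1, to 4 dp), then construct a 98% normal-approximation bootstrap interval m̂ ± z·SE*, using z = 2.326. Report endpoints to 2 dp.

(17.32, 35.08)

Mean of replicates = 26.0700; sum of squared deviations = 131.1410; SE* = √(131.1410/9) = 3.8172
Margin = 2.326 × 3.8172 = 8.879
Interval: 26.2 ± 8.879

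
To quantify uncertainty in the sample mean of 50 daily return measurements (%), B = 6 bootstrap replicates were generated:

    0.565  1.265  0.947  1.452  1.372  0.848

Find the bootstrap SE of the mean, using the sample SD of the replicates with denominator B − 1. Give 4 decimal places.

SE* = 0.3448

Bootstrap SE is the standard deviation of the 6 replicate means.
Mean of replicates: (0.565 + 1.265 + 0.947 + 1.452 + 1.372 + 0.848) / 6 = 6.44900 / 6 = 1.07483
Sum of squared deviations: (−0.50983)² + (+0.19017)² + (−0.12783)² + (+0.37717)² + (+0.29717)² + (−0.22683)² = 0.59445
Variance = 0.59445 / 5 = 0.11889
SE* = √0.11889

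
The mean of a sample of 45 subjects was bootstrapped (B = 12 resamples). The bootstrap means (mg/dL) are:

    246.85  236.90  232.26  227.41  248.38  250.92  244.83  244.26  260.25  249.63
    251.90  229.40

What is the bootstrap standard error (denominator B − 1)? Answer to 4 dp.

SE* = 10.0393

Bootstrap SE is the standard deviation of the 12 replicate means.
Mean of replicates: (246.85 + 236.90 + 232.26 + 227.41 + 248.38 + 250.92 + 244.83 + 244.26 + 260.25 + 249.63 + 251.90 + 229.40) / 12 = 2922.99000 / 12 = 243.58250
Sum of squared deviations: (+3.26750)² + (−6.68250)² + (−11.32250)² + (−16.17250)² + (+4.79750)² + (+7.33750)² + (+1.24750)² + (+0.67750)² + (+16.66750)² + (+6.04750)² + (+8.31750)² + (−14.18250)² = 1108.65322
Variance = 1108.65322 / 11 = 100.78666
SE* = √100.78666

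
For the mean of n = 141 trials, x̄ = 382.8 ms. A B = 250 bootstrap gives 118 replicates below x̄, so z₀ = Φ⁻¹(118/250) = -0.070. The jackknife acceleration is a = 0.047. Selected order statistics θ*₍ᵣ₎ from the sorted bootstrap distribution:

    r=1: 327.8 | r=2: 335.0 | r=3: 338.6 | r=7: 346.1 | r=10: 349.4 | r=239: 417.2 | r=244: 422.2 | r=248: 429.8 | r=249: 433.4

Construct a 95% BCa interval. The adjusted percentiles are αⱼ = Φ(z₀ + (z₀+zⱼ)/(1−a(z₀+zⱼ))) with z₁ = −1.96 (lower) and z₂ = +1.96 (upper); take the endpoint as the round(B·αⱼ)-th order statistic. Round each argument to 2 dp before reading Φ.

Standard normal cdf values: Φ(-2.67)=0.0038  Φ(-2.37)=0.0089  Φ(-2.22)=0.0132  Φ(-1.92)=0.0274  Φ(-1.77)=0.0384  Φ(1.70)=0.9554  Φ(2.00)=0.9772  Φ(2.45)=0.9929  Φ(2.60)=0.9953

(346.1, 422.2)

Lower: z₀ + z₁ = -0.070 + (-1.960) = -2.030; 1 − a(z₀+z₁) = 1 − (0.047)(-2.030) = 1.0954; argument = -0.070 + (-2.030)/1.0954 = -1.9232 → -1.92.
α₁ = Φ(-1.92) = 0.0274; rank = round(250 × 0.0274) = 7; θ*₍7₎ = 346.1.
Upper: z₀ + z₂ = 1.890; 1 − a(z₀+z₂) = 0.9112; argument = 2.0043 → 2.00; α₂ = 0.9772; rank = 244; θ*₍244₎ = 422.2.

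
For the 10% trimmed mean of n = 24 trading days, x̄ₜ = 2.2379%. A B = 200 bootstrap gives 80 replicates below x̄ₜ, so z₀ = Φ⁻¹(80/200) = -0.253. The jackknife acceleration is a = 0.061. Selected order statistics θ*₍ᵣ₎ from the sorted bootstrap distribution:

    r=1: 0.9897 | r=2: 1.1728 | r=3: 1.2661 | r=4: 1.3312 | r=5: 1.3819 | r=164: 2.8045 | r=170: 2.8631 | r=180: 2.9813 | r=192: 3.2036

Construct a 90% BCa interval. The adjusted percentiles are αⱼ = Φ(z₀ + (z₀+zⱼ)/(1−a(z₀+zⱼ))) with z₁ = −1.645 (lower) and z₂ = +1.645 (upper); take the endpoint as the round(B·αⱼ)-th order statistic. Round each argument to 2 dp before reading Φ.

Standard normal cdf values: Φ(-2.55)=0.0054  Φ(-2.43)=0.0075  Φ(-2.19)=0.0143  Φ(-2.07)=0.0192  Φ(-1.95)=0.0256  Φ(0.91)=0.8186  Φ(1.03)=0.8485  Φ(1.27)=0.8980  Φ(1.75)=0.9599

Lower: z₀ + z₁ = -0.253 + (-1.645) = -1.898; 1 − a(z₀+z₁) = 1 − (0.061)(-1.898) = 1.1158; argument = -0.253 + (-1.898)/1.1158 = -1.9541 → -1.95.
α₁ = Φ(-1.95) = 0.0256; rank = round(200 × 0.0256) = 5; θ*₍5₎ = 1.3819.
Upper: z₀ + z₂ = 1.392; 1 − a(z₀+z₂) = 0.9151; argument = 1.2682 → 1.27; α₂ = 0.8980; rank = 180; θ*₍180₎ = 2.9813.

(1.3819, 2.9813)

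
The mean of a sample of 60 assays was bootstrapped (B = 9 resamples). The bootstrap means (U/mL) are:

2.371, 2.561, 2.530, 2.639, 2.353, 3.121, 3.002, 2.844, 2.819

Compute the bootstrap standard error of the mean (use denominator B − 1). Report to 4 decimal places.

SE* = 0.2701

Bootstrap SE is the standard deviation of the 9 replicate means.
Mean of replicates: (2.371 + 2.561 + 2.530 + 2.639 + 2.353 + 3.121 + 3.002 + 2.844 + 2.819) / 9 = 24.24000 / 9 = 2.69333
Sum of squared deviations: (−0.32233)² + (−0.13233)² + (−0.16333)² + (−0.05433)² + (−0.34033)² + (+0.42767)² + (+0.30867)² + (+0.15067)² + (+0.12567)² = 0.58353
Variance = 0.58353 / 8 = 0.07294
SE* = √0.07294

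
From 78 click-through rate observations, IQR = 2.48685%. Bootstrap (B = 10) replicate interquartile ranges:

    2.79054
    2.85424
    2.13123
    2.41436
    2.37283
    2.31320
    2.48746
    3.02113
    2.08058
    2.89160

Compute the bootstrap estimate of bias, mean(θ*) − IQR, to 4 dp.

mean(θ*) = (2.79054 + 2.85424 + 2.13123 + 2.41436 + 2.37283 + 2.31320 + 2.48746 + 3.02113 + 2.08058 + 2.89160) / 10 = 2.53572
bias = 2.53572 − 2.48685

bias = +0.0489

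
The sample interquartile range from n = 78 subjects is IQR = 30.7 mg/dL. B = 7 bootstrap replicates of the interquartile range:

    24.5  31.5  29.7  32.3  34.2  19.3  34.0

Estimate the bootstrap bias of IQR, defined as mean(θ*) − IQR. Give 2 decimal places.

mean(θ*) = (24.5 + 31.5 + 29.7 + 32.3 + 34.2 + 19.3 + 34.0) / 7 = 29.357
bias = 29.357 − 30.7

bias = −1.34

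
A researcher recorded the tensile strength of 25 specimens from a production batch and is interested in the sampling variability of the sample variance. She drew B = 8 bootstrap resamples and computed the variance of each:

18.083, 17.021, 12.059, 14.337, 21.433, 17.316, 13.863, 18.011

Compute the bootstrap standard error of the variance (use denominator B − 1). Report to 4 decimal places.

Bootstrap SE is the standard deviation of the 8 replicate variances.
Mean of replicates: (18.083 + 17.021 + 12.059 + 14.337 + 21.433 + 17.316 + 13.863 + 18.011) / 8 = 132.12300 / 8 = 16.51537
Sum of squared deviations: (+1.56762)² + (+0.50563)² + (−4.45637)² + (−2.17837)² + (+4.91763)² + (+0.80063)² + (−2.65237)² + (+1.49563)² = 61.41372
Variance = 61.41372 / 7 = 8.77339
SE* = √8.77339

SE* = 2.9620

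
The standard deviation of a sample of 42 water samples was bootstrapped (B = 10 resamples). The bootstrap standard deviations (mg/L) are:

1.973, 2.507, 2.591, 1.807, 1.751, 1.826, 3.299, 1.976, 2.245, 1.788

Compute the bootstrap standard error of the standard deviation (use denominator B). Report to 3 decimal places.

SE* = 0.471

Bootstrap SE is the standard deviation of the 10 replicate standard deviations.
Mean of replicates: (1.973 + 2.507 + 2.591 + 1.807 + 1.751 + 1.826 + 3.299 + 1.976 + 2.245 + 1.788) / 10 = 21.7630 / 10 = 2.1763
Sum of squared deviations: (−0.2033)² + (+0.3307)² + (+0.4147)² + (−0.3693)² + (−0.4253)² + (−0.3503)² + (+1.1227)² + (−0.2003)² + (+0.0687)² + (−0.3883)² = 2.2187
Variance = 2.2187 / 10 = 0.2219
SE* = √0.2219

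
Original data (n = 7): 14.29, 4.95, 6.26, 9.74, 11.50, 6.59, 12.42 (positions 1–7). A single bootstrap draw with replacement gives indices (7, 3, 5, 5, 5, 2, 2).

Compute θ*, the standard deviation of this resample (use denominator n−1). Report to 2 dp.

θ* = 3.43

Resample values: 12.42, 6.26, 11.50, 11.50, 11.50, 4.95, 4.95.
Mean = 9.0114; sum of squared deviations = 70.7581
s² = 70.7581 / 6 = 11.7930
s = √11.7930 = 3.43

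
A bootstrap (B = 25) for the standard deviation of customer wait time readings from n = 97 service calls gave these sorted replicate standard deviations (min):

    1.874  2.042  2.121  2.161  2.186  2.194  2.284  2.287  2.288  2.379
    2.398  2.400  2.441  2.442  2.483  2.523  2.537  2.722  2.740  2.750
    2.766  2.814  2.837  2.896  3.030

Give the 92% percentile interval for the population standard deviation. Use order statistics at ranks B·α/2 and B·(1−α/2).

α = 0.08; lower rank = 25 × 0.040 = 1; upper rank = 25 × 0.960 = 24.
The 1st smallest replicate is 1.874; the 24th is 2.896.

(1.874, 2.896)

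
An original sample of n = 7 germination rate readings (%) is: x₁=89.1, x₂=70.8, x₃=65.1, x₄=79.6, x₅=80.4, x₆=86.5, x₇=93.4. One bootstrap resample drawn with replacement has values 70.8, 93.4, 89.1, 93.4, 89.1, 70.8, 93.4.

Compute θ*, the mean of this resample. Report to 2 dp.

θ* = 85.71

Mean = (70.8 + 93.4 + 89.1 + 93.4 + 89.1 + 70.8 + 93.4) / 7 = 600.00 / 7 = 85.71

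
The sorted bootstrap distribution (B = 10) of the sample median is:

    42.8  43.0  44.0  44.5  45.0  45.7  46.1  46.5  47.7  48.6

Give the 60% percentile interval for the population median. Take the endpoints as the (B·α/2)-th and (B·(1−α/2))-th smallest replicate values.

α = 0.40; lower rank = 10 × 0.200 = 2; upper rank = 10 × 0.800 = 8.
The 2nd smallest replicate is 43.0; the 8th is 46.5.

(43.0, 46.5)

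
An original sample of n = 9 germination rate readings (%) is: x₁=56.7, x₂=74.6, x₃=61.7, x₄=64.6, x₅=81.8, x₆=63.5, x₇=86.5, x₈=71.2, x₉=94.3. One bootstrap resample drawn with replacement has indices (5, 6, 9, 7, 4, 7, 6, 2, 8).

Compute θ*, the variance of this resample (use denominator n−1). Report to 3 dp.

θ* = 131.974

Resample values: 81.8, 63.5, 94.3, 86.5, 64.6, 86.5, 63.5, 74.6, 71.2.
Mean = 76.2778; sum of squared deviations = 1055.7956
s² = 1055.7956 / 8 = 131.9744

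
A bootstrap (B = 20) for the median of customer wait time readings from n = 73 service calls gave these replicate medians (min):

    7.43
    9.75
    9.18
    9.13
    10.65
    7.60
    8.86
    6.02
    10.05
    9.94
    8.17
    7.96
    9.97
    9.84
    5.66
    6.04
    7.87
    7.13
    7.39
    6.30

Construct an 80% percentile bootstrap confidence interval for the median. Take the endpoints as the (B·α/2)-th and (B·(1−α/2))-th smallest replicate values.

(6.02, 9.97)

Sorted replicates: 5.66, 6.02, 6.04, 6.30, 7.13, 7.39, 7.43, 7.60, 7.87, 7.96, 8.17, 8.86, 9.13, 9.18, 9.75, 9.84, 9.94, 9.97, 10.05, 10.65
α = 0.20; lower rank = 20 × 0.100 = 2; upper rank = 20 × 0.900 = 18.
The 2nd smallest replicate is 6.02; the 18th is 9.97.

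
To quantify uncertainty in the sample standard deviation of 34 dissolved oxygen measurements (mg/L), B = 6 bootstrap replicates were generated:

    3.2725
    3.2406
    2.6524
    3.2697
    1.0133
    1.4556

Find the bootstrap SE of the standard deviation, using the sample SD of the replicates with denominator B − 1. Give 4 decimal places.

Bootstrap SE is the standard deviation of the 6 replicate standard deviations.
Mean of replicates: (3.2725 + 3.2406 + 2.6524 + 3.2697 + 1.0133 + 1.4556) / 6 = 14.90410 / 6 = 2.48402
Sum of squared deviations: (+0.78848)² + (+0.75658)² + (+0.16838)² + (+0.78568)² + (−1.47072)² + (−1.02842)² = 5.06042
Variance = 5.06042 / 5 = 1.01208
SE* = √1.01208

SE* = 1.0060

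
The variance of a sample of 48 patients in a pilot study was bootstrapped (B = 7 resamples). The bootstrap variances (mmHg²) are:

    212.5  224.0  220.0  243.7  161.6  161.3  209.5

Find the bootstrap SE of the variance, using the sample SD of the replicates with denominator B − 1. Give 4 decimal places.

Bootstrap SE is the standard deviation of the 7 replicate variances.
Mean of replicates: (212.5 + 224.0 + 220.0 + 243.7 + 161.6 + 161.3 + 209.5) / 7 = 1432.60000 / 7 = 204.65714
Sum of squared deviations: (+7.84286)² + (+19.34286)² + (+15.34286)² + (+39.04286)² + (−43.05714)² + (−43.35714)² + (+4.84286)² = 5952.61714
Variance = 5952.61714 / 6 = 992.10286
SE* = √992.10286

SE* = 31.4977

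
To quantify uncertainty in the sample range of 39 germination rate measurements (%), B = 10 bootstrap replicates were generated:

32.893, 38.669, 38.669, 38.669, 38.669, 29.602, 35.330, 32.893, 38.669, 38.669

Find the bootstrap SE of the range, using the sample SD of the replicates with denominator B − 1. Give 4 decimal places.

Bootstrap SE is the standard deviation of the 10 replicate ranges.
Mean of replicates: (32.893 + 38.669 + 38.669 + 38.669 + 38.669 + 29.602 + 35.330 + 32.893 + 38.669 + 38.669) / 10 = 362.73200 / 10 = 36.27320
Sum of squared deviations: (−3.38020)² + (+2.39580)² + (+2.39580)² + (+2.39580)² + (+2.39580)² + (−6.67120)² + (−0.94320)² + (−3.38020)² + (+2.39580)² + (+2.39580)² = 102.68519
Variance = 102.68519 / 9 = 11.40947
SE* = √11.40947

SE* = 3.3778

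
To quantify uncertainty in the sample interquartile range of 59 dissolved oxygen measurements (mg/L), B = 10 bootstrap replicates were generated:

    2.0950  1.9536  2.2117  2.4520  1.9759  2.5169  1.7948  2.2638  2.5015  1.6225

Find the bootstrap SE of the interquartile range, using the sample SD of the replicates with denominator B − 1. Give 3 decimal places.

SE* = 0.306

Bootstrap SE is the standard deviation of the 10 replicate interquartile ranges.
Mean of replicates: (2.0950 + 1.9536 + 2.2117 + 2.4520 + 1.9759 + 2.5169 + 1.7948 + 2.2638 + 2.5015 + 1.6225) / 10 = 21.38770 / 10 = 2.13877
Sum of squared deviations: (−0.04377)² + (−0.18517)² + (+0.07293)² + (+0.31323)² + (−0.16287)² + (+0.37813)² + (−0.34397)² + (+0.12503)² + (+0.36273)² + (−0.51627)² = 0.84120
Variance = 0.84120 / 9 = 0.09347
SE* = √0.09347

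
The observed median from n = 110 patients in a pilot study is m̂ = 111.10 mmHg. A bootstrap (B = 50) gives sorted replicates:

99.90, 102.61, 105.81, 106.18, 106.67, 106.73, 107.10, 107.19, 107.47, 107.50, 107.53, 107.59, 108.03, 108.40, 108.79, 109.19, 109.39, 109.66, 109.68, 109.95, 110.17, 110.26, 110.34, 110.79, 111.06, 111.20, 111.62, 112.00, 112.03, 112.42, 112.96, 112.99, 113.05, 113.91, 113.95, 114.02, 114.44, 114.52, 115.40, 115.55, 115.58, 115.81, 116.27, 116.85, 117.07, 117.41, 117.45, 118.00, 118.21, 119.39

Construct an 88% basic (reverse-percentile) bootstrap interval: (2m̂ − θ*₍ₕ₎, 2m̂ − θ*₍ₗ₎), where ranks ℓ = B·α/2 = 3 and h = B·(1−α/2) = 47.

Percentile endpoints at ranks 3 and 47: θ*₍3₎ = 105.81, θ*₍47₎ = 117.45.
Basic interval reflects these around m̂:
  lower = 2 × 111.10 − 117.45 = 104.75
  upper = 2 × 111.10 − 105.81 = 116.39

(104.75, 116.39)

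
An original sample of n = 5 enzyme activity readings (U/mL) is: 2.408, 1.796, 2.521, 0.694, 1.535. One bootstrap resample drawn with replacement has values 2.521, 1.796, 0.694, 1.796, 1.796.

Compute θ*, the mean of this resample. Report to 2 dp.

θ* = 1.72

Mean = (2.521 + 1.796 + 0.694 + 1.796 + 1.796) / 5 = 8.6030 / 5 = 1.72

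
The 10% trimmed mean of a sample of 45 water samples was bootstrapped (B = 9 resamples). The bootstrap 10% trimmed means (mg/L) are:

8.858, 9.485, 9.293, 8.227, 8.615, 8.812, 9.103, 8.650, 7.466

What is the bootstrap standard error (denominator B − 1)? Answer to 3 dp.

Bootstrap SE is the standard deviation of the 9 replicate 10% trimmed means.
Mean of replicates: (8.858 + 9.485 + 9.293 + 8.227 + 8.615 + 8.812 + 9.103 + 8.650 + 7.466) / 9 = 78.5090 / 9 = 8.7232
Sum of squared deviations: (+0.1348)² + (+0.7618)² + (+0.5698)² + (−0.4962)² + (−0.1082)² + (+0.0888)² + (+0.3798)² + (−0.0732)² + (−1.2572)² = 2.9191
Variance = 2.9191 / 8 = 0.3649
SE* = √0.3649

SE* = 0.604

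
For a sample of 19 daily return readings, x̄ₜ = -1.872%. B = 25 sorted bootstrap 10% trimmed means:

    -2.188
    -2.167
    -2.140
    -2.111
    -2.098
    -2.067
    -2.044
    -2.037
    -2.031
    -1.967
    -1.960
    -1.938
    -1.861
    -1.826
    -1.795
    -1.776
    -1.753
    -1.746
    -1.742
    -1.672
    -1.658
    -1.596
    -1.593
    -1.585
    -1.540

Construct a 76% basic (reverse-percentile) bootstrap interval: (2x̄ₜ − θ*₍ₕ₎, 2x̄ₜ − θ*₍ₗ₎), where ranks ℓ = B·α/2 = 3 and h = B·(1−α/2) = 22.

Percentile endpoints at ranks 3 and 22: θ*₍3₎ = -2.140, θ*₍22₎ = -1.596.
Basic interval reflects these around x̄ₜ:
  lower = 2 × -1.872 − -1.596 = -2.148
  upper = 2 × -1.872 − -2.140 = -1.604

(-2.148, -1.604)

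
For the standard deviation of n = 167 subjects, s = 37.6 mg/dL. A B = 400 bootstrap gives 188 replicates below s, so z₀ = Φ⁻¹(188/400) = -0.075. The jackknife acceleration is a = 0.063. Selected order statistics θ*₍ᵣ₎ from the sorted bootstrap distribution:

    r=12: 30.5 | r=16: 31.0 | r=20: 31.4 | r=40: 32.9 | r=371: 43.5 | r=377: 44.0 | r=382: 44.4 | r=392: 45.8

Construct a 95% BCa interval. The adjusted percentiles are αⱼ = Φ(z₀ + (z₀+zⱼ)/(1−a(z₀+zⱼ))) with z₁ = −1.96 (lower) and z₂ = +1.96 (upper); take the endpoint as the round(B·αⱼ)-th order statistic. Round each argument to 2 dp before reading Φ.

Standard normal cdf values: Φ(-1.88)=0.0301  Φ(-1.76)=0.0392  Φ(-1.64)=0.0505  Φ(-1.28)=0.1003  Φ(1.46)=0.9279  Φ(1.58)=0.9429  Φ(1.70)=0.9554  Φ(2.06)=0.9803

(30.5, 45.8)

Lower: z₀ + z₁ = -0.075 + (-1.960) = -2.035; 1 − a(z₀+z₁) = 1 − (0.063)(-2.035) = 1.1282; argument = -0.075 + (-2.035)/1.1282 = -1.8788 → -1.88.
α₁ = Φ(-1.88) = 0.0301; rank = round(400 × 0.0301) = 12; θ*₍12₎ = 30.5.
Upper: z₀ + z₂ = 1.885; 1 − a(z₀+z₂) = 0.8812; argument = 2.0640 → 2.06; α₂ = 0.9803; rank = 392; θ*₍392₎ = 45.8.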